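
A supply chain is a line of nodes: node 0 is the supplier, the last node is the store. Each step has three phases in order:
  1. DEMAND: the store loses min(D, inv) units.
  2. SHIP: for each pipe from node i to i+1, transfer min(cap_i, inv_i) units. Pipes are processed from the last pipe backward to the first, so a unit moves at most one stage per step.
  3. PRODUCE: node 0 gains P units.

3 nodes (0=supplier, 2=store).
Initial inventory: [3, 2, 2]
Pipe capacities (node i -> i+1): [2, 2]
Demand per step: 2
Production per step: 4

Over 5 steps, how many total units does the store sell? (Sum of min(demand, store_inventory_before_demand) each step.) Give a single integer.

Step 1: sold=2 (running total=2) -> [5 2 2]
Step 2: sold=2 (running total=4) -> [7 2 2]
Step 3: sold=2 (running total=6) -> [9 2 2]
Step 4: sold=2 (running total=8) -> [11 2 2]
Step 5: sold=2 (running total=10) -> [13 2 2]

Answer: 10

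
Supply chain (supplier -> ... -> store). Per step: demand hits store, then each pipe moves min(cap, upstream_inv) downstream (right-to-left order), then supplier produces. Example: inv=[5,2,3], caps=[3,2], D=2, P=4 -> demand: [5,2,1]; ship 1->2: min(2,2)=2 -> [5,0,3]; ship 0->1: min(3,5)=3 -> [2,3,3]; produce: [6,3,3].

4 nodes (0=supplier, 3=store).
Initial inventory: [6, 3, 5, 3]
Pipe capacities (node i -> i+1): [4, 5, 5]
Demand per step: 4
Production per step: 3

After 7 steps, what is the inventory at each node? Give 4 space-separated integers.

Step 1: demand=4,sold=3 ship[2->3]=5 ship[1->2]=3 ship[0->1]=4 prod=3 -> inv=[5 4 3 5]
Step 2: demand=4,sold=4 ship[2->3]=3 ship[1->2]=4 ship[0->1]=4 prod=3 -> inv=[4 4 4 4]
Step 3: demand=4,sold=4 ship[2->3]=4 ship[1->2]=4 ship[0->1]=4 prod=3 -> inv=[3 4 4 4]
Step 4: demand=4,sold=4 ship[2->3]=4 ship[1->2]=4 ship[0->1]=3 prod=3 -> inv=[3 3 4 4]
Step 5: demand=4,sold=4 ship[2->3]=4 ship[1->2]=3 ship[0->1]=3 prod=3 -> inv=[3 3 3 4]
Step 6: demand=4,sold=4 ship[2->3]=3 ship[1->2]=3 ship[0->1]=3 prod=3 -> inv=[3 3 3 3]
Step 7: demand=4,sold=3 ship[2->3]=3 ship[1->2]=3 ship[0->1]=3 prod=3 -> inv=[3 3 3 3]

3 3 3 3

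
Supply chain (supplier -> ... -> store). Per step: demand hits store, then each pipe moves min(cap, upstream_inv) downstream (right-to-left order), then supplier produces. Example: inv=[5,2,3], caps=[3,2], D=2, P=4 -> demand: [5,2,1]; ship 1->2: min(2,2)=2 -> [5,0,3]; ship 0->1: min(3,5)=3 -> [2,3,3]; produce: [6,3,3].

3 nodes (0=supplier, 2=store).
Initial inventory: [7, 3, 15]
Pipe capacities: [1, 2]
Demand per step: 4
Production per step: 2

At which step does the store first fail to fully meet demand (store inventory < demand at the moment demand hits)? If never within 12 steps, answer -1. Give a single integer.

Step 1: demand=4,sold=4 ship[1->2]=2 ship[0->1]=1 prod=2 -> [8 2 13]
Step 2: demand=4,sold=4 ship[1->2]=2 ship[0->1]=1 prod=2 -> [9 1 11]
Step 3: demand=4,sold=4 ship[1->2]=1 ship[0->1]=1 prod=2 -> [10 1 8]
Step 4: demand=4,sold=4 ship[1->2]=1 ship[0->1]=1 prod=2 -> [11 1 5]
Step 5: demand=4,sold=4 ship[1->2]=1 ship[0->1]=1 prod=2 -> [12 1 2]
Step 6: demand=4,sold=2 ship[1->2]=1 ship[0->1]=1 prod=2 -> [13 1 1]
Step 7: demand=4,sold=1 ship[1->2]=1 ship[0->1]=1 prod=2 -> [14 1 1]
Step 8: demand=4,sold=1 ship[1->2]=1 ship[0->1]=1 prod=2 -> [15 1 1]
Step 9: demand=4,sold=1 ship[1->2]=1 ship[0->1]=1 prod=2 -> [16 1 1]
Step 10: demand=4,sold=1 ship[1->2]=1 ship[0->1]=1 prod=2 -> [17 1 1]
Step 11: demand=4,sold=1 ship[1->2]=1 ship[0->1]=1 prod=2 -> [18 1 1]
Step 12: demand=4,sold=1 ship[1->2]=1 ship[0->1]=1 prod=2 -> [19 1 1]
First stockout at step 6

6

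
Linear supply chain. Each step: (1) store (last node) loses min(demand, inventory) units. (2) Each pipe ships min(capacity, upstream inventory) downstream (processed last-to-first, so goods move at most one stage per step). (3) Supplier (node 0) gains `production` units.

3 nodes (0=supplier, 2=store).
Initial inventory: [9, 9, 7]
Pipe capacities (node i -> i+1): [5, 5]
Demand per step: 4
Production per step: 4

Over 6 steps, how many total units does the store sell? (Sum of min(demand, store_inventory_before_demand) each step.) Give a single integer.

Answer: 24

Derivation:
Step 1: sold=4 (running total=4) -> [8 9 8]
Step 2: sold=4 (running total=8) -> [7 9 9]
Step 3: sold=4 (running total=12) -> [6 9 10]
Step 4: sold=4 (running total=16) -> [5 9 11]
Step 5: sold=4 (running total=20) -> [4 9 12]
Step 6: sold=4 (running total=24) -> [4 8 13]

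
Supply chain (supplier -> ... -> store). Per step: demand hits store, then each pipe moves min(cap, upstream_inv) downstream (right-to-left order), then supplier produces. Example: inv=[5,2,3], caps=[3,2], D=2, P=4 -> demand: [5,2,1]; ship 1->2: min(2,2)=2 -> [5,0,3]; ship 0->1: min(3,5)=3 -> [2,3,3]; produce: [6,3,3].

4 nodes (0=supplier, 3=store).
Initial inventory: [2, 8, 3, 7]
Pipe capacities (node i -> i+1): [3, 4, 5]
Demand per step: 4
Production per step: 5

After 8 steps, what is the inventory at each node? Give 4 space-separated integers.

Step 1: demand=4,sold=4 ship[2->3]=3 ship[1->2]=4 ship[0->1]=2 prod=5 -> inv=[5 6 4 6]
Step 2: demand=4,sold=4 ship[2->3]=4 ship[1->2]=4 ship[0->1]=3 prod=5 -> inv=[7 5 4 6]
Step 3: demand=4,sold=4 ship[2->3]=4 ship[1->2]=4 ship[0->1]=3 prod=5 -> inv=[9 4 4 6]
Step 4: demand=4,sold=4 ship[2->3]=4 ship[1->2]=4 ship[0->1]=3 prod=5 -> inv=[11 3 4 6]
Step 5: demand=4,sold=4 ship[2->3]=4 ship[1->2]=3 ship[0->1]=3 prod=5 -> inv=[13 3 3 6]
Step 6: demand=4,sold=4 ship[2->3]=3 ship[1->2]=3 ship[0->1]=3 prod=5 -> inv=[15 3 3 5]
Step 7: demand=4,sold=4 ship[2->3]=3 ship[1->2]=3 ship[0->1]=3 prod=5 -> inv=[17 3 3 4]
Step 8: demand=4,sold=4 ship[2->3]=3 ship[1->2]=3 ship[0->1]=3 prod=5 -> inv=[19 3 3 3]

19 3 3 3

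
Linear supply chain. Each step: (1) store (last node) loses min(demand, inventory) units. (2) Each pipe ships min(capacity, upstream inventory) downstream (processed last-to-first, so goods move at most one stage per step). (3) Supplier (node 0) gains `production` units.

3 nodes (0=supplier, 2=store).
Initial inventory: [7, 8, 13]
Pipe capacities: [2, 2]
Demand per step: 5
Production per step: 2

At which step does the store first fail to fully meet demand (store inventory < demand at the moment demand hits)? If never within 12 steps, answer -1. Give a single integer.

Step 1: demand=5,sold=5 ship[1->2]=2 ship[0->1]=2 prod=2 -> [7 8 10]
Step 2: demand=5,sold=5 ship[1->2]=2 ship[0->1]=2 prod=2 -> [7 8 7]
Step 3: demand=5,sold=5 ship[1->2]=2 ship[0->1]=2 prod=2 -> [7 8 4]
Step 4: demand=5,sold=4 ship[1->2]=2 ship[0->1]=2 prod=2 -> [7 8 2]
Step 5: demand=5,sold=2 ship[1->2]=2 ship[0->1]=2 prod=2 -> [7 8 2]
Step 6: demand=5,sold=2 ship[1->2]=2 ship[0->1]=2 prod=2 -> [7 8 2]
Step 7: demand=5,sold=2 ship[1->2]=2 ship[0->1]=2 prod=2 -> [7 8 2]
Step 8: demand=5,sold=2 ship[1->2]=2 ship[0->1]=2 prod=2 -> [7 8 2]
Step 9: demand=5,sold=2 ship[1->2]=2 ship[0->1]=2 prod=2 -> [7 8 2]
Step 10: demand=5,sold=2 ship[1->2]=2 ship[0->1]=2 prod=2 -> [7 8 2]
Step 11: demand=5,sold=2 ship[1->2]=2 ship[0->1]=2 prod=2 -> [7 8 2]
Step 12: demand=5,sold=2 ship[1->2]=2 ship[0->1]=2 prod=2 -> [7 8 2]
First stockout at step 4

4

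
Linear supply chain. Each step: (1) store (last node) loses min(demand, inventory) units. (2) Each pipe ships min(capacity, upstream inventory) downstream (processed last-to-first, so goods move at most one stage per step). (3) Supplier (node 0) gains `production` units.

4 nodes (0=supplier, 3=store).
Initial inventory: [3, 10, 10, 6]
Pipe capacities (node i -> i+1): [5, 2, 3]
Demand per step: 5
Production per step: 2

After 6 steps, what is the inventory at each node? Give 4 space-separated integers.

Step 1: demand=5,sold=5 ship[2->3]=3 ship[1->2]=2 ship[0->1]=3 prod=2 -> inv=[2 11 9 4]
Step 2: demand=5,sold=4 ship[2->3]=3 ship[1->2]=2 ship[0->1]=2 prod=2 -> inv=[2 11 8 3]
Step 3: demand=5,sold=3 ship[2->3]=3 ship[1->2]=2 ship[0->1]=2 prod=2 -> inv=[2 11 7 3]
Step 4: demand=5,sold=3 ship[2->3]=3 ship[1->2]=2 ship[0->1]=2 prod=2 -> inv=[2 11 6 3]
Step 5: demand=5,sold=3 ship[2->3]=3 ship[1->2]=2 ship[0->1]=2 prod=2 -> inv=[2 11 5 3]
Step 6: demand=5,sold=3 ship[2->3]=3 ship[1->2]=2 ship[0->1]=2 prod=2 -> inv=[2 11 4 3]

2 11 4 3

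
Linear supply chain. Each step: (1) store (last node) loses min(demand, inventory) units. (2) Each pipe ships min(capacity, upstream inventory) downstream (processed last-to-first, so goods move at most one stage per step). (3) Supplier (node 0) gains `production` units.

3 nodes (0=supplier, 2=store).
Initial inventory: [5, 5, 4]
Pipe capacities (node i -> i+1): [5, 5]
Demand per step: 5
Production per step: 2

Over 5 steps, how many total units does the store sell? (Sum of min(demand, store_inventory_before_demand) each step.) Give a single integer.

Step 1: sold=4 (running total=4) -> [2 5 5]
Step 2: sold=5 (running total=9) -> [2 2 5]
Step 3: sold=5 (running total=14) -> [2 2 2]
Step 4: sold=2 (running total=16) -> [2 2 2]
Step 5: sold=2 (running total=18) -> [2 2 2]

Answer: 18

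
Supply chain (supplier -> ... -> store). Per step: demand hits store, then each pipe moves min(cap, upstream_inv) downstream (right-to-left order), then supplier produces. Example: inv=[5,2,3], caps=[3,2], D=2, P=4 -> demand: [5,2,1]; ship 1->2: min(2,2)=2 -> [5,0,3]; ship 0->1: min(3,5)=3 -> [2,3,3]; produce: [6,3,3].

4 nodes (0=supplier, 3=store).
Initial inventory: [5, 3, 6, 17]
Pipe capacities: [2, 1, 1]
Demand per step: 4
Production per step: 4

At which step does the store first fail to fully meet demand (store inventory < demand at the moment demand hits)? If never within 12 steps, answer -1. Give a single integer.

Step 1: demand=4,sold=4 ship[2->3]=1 ship[1->2]=1 ship[0->1]=2 prod=4 -> [7 4 6 14]
Step 2: demand=4,sold=4 ship[2->3]=1 ship[1->2]=1 ship[0->1]=2 prod=4 -> [9 5 6 11]
Step 3: demand=4,sold=4 ship[2->3]=1 ship[1->2]=1 ship[0->1]=2 prod=4 -> [11 6 6 8]
Step 4: demand=4,sold=4 ship[2->3]=1 ship[1->2]=1 ship[0->1]=2 prod=4 -> [13 7 6 5]
Step 5: demand=4,sold=4 ship[2->3]=1 ship[1->2]=1 ship[0->1]=2 prod=4 -> [15 8 6 2]
Step 6: demand=4,sold=2 ship[2->3]=1 ship[1->2]=1 ship[0->1]=2 prod=4 -> [17 9 6 1]
Step 7: demand=4,sold=1 ship[2->3]=1 ship[1->2]=1 ship[0->1]=2 prod=4 -> [19 10 6 1]
Step 8: demand=4,sold=1 ship[2->3]=1 ship[1->2]=1 ship[0->1]=2 prod=4 -> [21 11 6 1]
Step 9: demand=4,sold=1 ship[2->3]=1 ship[1->2]=1 ship[0->1]=2 prod=4 -> [23 12 6 1]
Step 10: demand=4,sold=1 ship[2->3]=1 ship[1->2]=1 ship[0->1]=2 prod=4 -> [25 13 6 1]
Step 11: demand=4,sold=1 ship[2->3]=1 ship[1->2]=1 ship[0->1]=2 prod=4 -> [27 14 6 1]
Step 12: demand=4,sold=1 ship[2->3]=1 ship[1->2]=1 ship[0->1]=2 prod=4 -> [29 15 6 1]
First stockout at step 6

6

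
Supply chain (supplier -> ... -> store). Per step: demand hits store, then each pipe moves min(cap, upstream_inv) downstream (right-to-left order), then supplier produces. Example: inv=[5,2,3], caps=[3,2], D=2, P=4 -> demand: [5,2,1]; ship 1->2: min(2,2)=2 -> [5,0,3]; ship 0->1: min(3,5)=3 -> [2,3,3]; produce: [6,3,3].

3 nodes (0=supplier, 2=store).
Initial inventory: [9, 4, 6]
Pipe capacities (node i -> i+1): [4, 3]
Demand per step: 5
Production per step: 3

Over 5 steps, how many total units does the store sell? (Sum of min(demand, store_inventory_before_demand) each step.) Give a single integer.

Answer: 18

Derivation:
Step 1: sold=5 (running total=5) -> [8 5 4]
Step 2: sold=4 (running total=9) -> [7 6 3]
Step 3: sold=3 (running total=12) -> [6 7 3]
Step 4: sold=3 (running total=15) -> [5 8 3]
Step 5: sold=3 (running total=18) -> [4 9 3]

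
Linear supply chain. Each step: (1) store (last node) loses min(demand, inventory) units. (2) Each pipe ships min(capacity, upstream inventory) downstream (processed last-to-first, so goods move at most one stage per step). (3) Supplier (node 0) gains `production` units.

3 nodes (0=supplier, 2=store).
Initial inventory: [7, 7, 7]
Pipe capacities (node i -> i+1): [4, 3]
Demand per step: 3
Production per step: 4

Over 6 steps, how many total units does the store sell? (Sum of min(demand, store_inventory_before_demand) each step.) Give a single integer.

Answer: 18

Derivation:
Step 1: sold=3 (running total=3) -> [7 8 7]
Step 2: sold=3 (running total=6) -> [7 9 7]
Step 3: sold=3 (running total=9) -> [7 10 7]
Step 4: sold=3 (running total=12) -> [7 11 7]
Step 5: sold=3 (running total=15) -> [7 12 7]
Step 6: sold=3 (running total=18) -> [7 13 7]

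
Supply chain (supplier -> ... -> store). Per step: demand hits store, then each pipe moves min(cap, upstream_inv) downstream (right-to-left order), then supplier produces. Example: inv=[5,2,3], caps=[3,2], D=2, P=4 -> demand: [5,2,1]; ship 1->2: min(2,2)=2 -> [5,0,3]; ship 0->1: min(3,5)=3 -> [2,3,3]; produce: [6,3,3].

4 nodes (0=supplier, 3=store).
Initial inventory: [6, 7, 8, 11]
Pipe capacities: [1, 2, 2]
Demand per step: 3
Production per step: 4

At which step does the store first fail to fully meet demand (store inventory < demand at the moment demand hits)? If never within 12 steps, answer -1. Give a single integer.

Step 1: demand=3,sold=3 ship[2->3]=2 ship[1->2]=2 ship[0->1]=1 prod=4 -> [9 6 8 10]
Step 2: demand=3,sold=3 ship[2->3]=2 ship[1->2]=2 ship[0->1]=1 prod=4 -> [12 5 8 9]
Step 3: demand=3,sold=3 ship[2->3]=2 ship[1->2]=2 ship[0->1]=1 prod=4 -> [15 4 8 8]
Step 4: demand=3,sold=3 ship[2->3]=2 ship[1->2]=2 ship[0->1]=1 prod=4 -> [18 3 8 7]
Step 5: demand=3,sold=3 ship[2->3]=2 ship[1->2]=2 ship[0->1]=1 prod=4 -> [21 2 8 6]
Step 6: demand=3,sold=3 ship[2->3]=2 ship[1->2]=2 ship[0->1]=1 prod=4 -> [24 1 8 5]
Step 7: demand=3,sold=3 ship[2->3]=2 ship[1->2]=1 ship[0->1]=1 prod=4 -> [27 1 7 4]
Step 8: demand=3,sold=3 ship[2->3]=2 ship[1->2]=1 ship[0->1]=1 prod=4 -> [30 1 6 3]
Step 9: demand=3,sold=3 ship[2->3]=2 ship[1->2]=1 ship[0->1]=1 prod=4 -> [33 1 5 2]
Step 10: demand=3,sold=2 ship[2->3]=2 ship[1->2]=1 ship[0->1]=1 prod=4 -> [36 1 4 2]
Step 11: demand=3,sold=2 ship[2->3]=2 ship[1->2]=1 ship[0->1]=1 prod=4 -> [39 1 3 2]
Step 12: demand=3,sold=2 ship[2->3]=2 ship[1->2]=1 ship[0->1]=1 prod=4 -> [42 1 2 2]
First stockout at step 10

10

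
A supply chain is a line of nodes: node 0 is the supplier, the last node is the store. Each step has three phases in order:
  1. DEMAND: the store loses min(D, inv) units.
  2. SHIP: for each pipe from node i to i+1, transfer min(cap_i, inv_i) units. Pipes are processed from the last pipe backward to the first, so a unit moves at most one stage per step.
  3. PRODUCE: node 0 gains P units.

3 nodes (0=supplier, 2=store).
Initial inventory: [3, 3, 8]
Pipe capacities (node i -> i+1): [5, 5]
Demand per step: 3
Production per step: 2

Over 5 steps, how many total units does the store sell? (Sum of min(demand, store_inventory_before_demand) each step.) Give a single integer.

Step 1: sold=3 (running total=3) -> [2 3 8]
Step 2: sold=3 (running total=6) -> [2 2 8]
Step 3: sold=3 (running total=9) -> [2 2 7]
Step 4: sold=3 (running total=12) -> [2 2 6]
Step 5: sold=3 (running total=15) -> [2 2 5]

Answer: 15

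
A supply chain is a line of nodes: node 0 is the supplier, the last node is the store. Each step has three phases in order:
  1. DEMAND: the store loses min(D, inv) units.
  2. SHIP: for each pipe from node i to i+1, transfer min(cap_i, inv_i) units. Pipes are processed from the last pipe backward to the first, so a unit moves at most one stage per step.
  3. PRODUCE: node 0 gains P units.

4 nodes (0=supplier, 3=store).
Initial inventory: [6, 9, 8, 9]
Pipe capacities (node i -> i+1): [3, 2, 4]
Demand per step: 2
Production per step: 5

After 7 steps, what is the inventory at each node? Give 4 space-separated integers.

Step 1: demand=2,sold=2 ship[2->3]=4 ship[1->2]=2 ship[0->1]=3 prod=5 -> inv=[8 10 6 11]
Step 2: demand=2,sold=2 ship[2->3]=4 ship[1->2]=2 ship[0->1]=3 prod=5 -> inv=[10 11 4 13]
Step 3: demand=2,sold=2 ship[2->3]=4 ship[1->2]=2 ship[0->1]=3 prod=5 -> inv=[12 12 2 15]
Step 4: demand=2,sold=2 ship[2->3]=2 ship[1->2]=2 ship[0->1]=3 prod=5 -> inv=[14 13 2 15]
Step 5: demand=2,sold=2 ship[2->3]=2 ship[1->2]=2 ship[0->1]=3 prod=5 -> inv=[16 14 2 15]
Step 6: demand=2,sold=2 ship[2->3]=2 ship[1->2]=2 ship[0->1]=3 prod=5 -> inv=[18 15 2 15]
Step 7: demand=2,sold=2 ship[2->3]=2 ship[1->2]=2 ship[0->1]=3 prod=5 -> inv=[20 16 2 15]

20 16 2 15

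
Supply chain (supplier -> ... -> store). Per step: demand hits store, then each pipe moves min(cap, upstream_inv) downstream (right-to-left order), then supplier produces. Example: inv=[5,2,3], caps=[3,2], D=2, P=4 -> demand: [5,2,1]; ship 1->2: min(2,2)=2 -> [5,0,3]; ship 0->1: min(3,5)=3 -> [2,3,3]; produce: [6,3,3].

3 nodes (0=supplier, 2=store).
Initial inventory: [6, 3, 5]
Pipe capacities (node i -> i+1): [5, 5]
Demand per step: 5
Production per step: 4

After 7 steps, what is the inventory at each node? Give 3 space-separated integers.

Step 1: demand=5,sold=5 ship[1->2]=3 ship[0->1]=5 prod=4 -> inv=[5 5 3]
Step 2: demand=5,sold=3 ship[1->2]=5 ship[0->1]=5 prod=4 -> inv=[4 5 5]
Step 3: demand=5,sold=5 ship[1->2]=5 ship[0->1]=4 prod=4 -> inv=[4 4 5]
Step 4: demand=5,sold=5 ship[1->2]=4 ship[0->1]=4 prod=4 -> inv=[4 4 4]
Step 5: demand=5,sold=4 ship[1->2]=4 ship[0->1]=4 prod=4 -> inv=[4 4 4]
Step 6: demand=5,sold=4 ship[1->2]=4 ship[0->1]=4 prod=4 -> inv=[4 4 4]
Step 7: demand=5,sold=4 ship[1->2]=4 ship[0->1]=4 prod=4 -> inv=[4 4 4]

4 4 4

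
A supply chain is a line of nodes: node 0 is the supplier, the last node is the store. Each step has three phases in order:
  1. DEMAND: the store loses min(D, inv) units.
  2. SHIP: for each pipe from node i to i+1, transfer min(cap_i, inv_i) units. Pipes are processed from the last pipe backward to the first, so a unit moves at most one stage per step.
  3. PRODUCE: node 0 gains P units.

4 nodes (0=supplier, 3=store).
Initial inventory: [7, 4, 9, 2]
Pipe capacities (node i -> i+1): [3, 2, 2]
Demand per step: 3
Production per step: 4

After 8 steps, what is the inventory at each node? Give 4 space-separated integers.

Step 1: demand=3,sold=2 ship[2->3]=2 ship[1->2]=2 ship[0->1]=3 prod=4 -> inv=[8 5 9 2]
Step 2: demand=3,sold=2 ship[2->3]=2 ship[1->2]=2 ship[0->1]=3 prod=4 -> inv=[9 6 9 2]
Step 3: demand=3,sold=2 ship[2->3]=2 ship[1->2]=2 ship[0->1]=3 prod=4 -> inv=[10 7 9 2]
Step 4: demand=3,sold=2 ship[2->3]=2 ship[1->2]=2 ship[0->1]=3 prod=4 -> inv=[11 8 9 2]
Step 5: demand=3,sold=2 ship[2->3]=2 ship[1->2]=2 ship[0->1]=3 prod=4 -> inv=[12 9 9 2]
Step 6: demand=3,sold=2 ship[2->3]=2 ship[1->2]=2 ship[0->1]=3 prod=4 -> inv=[13 10 9 2]
Step 7: demand=3,sold=2 ship[2->3]=2 ship[1->2]=2 ship[0->1]=3 prod=4 -> inv=[14 11 9 2]
Step 8: demand=3,sold=2 ship[2->3]=2 ship[1->2]=2 ship[0->1]=3 prod=4 -> inv=[15 12 9 2]

15 12 9 2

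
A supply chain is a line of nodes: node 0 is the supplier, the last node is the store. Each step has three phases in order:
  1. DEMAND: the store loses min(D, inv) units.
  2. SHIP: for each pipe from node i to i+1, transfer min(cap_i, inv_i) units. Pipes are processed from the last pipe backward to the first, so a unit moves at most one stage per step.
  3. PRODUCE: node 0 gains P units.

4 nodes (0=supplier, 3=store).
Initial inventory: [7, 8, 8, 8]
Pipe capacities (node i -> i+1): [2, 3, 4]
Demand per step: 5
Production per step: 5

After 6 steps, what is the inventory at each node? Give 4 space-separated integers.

Step 1: demand=5,sold=5 ship[2->3]=4 ship[1->2]=3 ship[0->1]=2 prod=5 -> inv=[10 7 7 7]
Step 2: demand=5,sold=5 ship[2->3]=4 ship[1->2]=3 ship[0->1]=2 prod=5 -> inv=[13 6 6 6]
Step 3: demand=5,sold=5 ship[2->3]=4 ship[1->2]=3 ship[0->1]=2 prod=5 -> inv=[16 5 5 5]
Step 4: demand=5,sold=5 ship[2->3]=4 ship[1->2]=3 ship[0->1]=2 prod=5 -> inv=[19 4 4 4]
Step 5: demand=5,sold=4 ship[2->3]=4 ship[1->2]=3 ship[0->1]=2 prod=5 -> inv=[22 3 3 4]
Step 6: demand=5,sold=4 ship[2->3]=3 ship[1->2]=3 ship[0->1]=2 prod=5 -> inv=[25 2 3 3]

25 2 3 3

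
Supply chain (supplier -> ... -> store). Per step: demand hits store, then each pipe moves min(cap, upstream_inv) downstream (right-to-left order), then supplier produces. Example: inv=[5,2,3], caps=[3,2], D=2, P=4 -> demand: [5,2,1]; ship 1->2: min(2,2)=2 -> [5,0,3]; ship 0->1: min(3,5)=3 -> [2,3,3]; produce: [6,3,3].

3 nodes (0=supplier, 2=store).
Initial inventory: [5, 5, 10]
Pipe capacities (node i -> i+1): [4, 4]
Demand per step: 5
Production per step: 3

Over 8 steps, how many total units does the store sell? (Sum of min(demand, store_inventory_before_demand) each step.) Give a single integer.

Answer: 35

Derivation:
Step 1: sold=5 (running total=5) -> [4 5 9]
Step 2: sold=5 (running total=10) -> [3 5 8]
Step 3: sold=5 (running total=15) -> [3 4 7]
Step 4: sold=5 (running total=20) -> [3 3 6]
Step 5: sold=5 (running total=25) -> [3 3 4]
Step 6: sold=4 (running total=29) -> [3 3 3]
Step 7: sold=3 (running total=32) -> [3 3 3]
Step 8: sold=3 (running total=35) -> [3 3 3]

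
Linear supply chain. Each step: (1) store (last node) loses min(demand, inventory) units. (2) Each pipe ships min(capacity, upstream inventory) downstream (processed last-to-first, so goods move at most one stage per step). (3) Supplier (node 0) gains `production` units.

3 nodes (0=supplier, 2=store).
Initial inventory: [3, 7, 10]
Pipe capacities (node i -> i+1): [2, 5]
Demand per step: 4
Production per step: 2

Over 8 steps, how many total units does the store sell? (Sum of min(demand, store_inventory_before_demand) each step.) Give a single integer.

Step 1: sold=4 (running total=4) -> [3 4 11]
Step 2: sold=4 (running total=8) -> [3 2 11]
Step 3: sold=4 (running total=12) -> [3 2 9]
Step 4: sold=4 (running total=16) -> [3 2 7]
Step 5: sold=4 (running total=20) -> [3 2 5]
Step 6: sold=4 (running total=24) -> [3 2 3]
Step 7: sold=3 (running total=27) -> [3 2 2]
Step 8: sold=2 (running total=29) -> [3 2 2]

Answer: 29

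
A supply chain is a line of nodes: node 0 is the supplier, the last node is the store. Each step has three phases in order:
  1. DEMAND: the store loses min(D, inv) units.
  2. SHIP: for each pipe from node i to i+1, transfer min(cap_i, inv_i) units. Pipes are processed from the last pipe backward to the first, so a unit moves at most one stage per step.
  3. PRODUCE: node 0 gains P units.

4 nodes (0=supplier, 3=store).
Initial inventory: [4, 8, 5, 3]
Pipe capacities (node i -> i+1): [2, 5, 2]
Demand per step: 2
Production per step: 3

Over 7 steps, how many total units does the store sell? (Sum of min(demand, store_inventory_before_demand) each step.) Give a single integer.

Step 1: sold=2 (running total=2) -> [5 5 8 3]
Step 2: sold=2 (running total=4) -> [6 2 11 3]
Step 3: sold=2 (running total=6) -> [7 2 11 3]
Step 4: sold=2 (running total=8) -> [8 2 11 3]
Step 5: sold=2 (running total=10) -> [9 2 11 3]
Step 6: sold=2 (running total=12) -> [10 2 11 3]
Step 7: sold=2 (running total=14) -> [11 2 11 3]

Answer: 14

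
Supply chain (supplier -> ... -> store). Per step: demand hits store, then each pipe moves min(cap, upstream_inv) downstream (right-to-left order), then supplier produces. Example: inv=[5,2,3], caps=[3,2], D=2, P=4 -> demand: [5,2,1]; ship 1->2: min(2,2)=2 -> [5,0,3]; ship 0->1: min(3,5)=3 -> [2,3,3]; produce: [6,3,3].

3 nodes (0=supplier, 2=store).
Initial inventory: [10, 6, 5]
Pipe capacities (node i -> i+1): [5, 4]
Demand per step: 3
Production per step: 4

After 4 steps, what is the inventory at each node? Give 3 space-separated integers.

Step 1: demand=3,sold=3 ship[1->2]=4 ship[0->1]=5 prod=4 -> inv=[9 7 6]
Step 2: demand=3,sold=3 ship[1->2]=4 ship[0->1]=5 prod=4 -> inv=[8 8 7]
Step 3: demand=3,sold=3 ship[1->2]=4 ship[0->1]=5 prod=4 -> inv=[7 9 8]
Step 4: demand=3,sold=3 ship[1->2]=4 ship[0->1]=5 prod=4 -> inv=[6 10 9]

6 10 9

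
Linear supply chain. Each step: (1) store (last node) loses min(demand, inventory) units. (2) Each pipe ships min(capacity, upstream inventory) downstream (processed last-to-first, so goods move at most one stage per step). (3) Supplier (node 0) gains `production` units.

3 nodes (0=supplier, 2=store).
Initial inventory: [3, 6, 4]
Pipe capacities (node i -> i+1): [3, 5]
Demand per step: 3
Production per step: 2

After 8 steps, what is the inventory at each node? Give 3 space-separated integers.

Step 1: demand=3,sold=3 ship[1->2]=5 ship[0->1]=3 prod=2 -> inv=[2 4 6]
Step 2: demand=3,sold=3 ship[1->2]=4 ship[0->1]=2 prod=2 -> inv=[2 2 7]
Step 3: demand=3,sold=3 ship[1->2]=2 ship[0->1]=2 prod=2 -> inv=[2 2 6]
Step 4: demand=3,sold=3 ship[1->2]=2 ship[0->1]=2 prod=2 -> inv=[2 2 5]
Step 5: demand=3,sold=3 ship[1->2]=2 ship[0->1]=2 prod=2 -> inv=[2 2 4]
Step 6: demand=3,sold=3 ship[1->2]=2 ship[0->1]=2 prod=2 -> inv=[2 2 3]
Step 7: demand=3,sold=3 ship[1->2]=2 ship[0->1]=2 prod=2 -> inv=[2 2 2]
Step 8: demand=3,sold=2 ship[1->2]=2 ship[0->1]=2 prod=2 -> inv=[2 2 2]

2 2 2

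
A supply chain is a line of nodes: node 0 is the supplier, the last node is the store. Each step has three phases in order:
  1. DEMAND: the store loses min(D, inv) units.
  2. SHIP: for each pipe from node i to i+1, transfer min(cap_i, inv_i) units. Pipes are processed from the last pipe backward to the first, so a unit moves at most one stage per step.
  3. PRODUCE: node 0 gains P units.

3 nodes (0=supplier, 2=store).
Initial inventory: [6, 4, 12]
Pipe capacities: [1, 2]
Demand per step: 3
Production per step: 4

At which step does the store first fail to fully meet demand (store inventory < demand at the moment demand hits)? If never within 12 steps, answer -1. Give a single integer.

Step 1: demand=3,sold=3 ship[1->2]=2 ship[0->1]=1 prod=4 -> [9 3 11]
Step 2: demand=3,sold=3 ship[1->2]=2 ship[0->1]=1 prod=4 -> [12 2 10]
Step 3: demand=3,sold=3 ship[1->2]=2 ship[0->1]=1 prod=4 -> [15 1 9]
Step 4: demand=3,sold=3 ship[1->2]=1 ship[0->1]=1 prod=4 -> [18 1 7]
Step 5: demand=3,sold=3 ship[1->2]=1 ship[0->1]=1 prod=4 -> [21 1 5]
Step 6: demand=3,sold=3 ship[1->2]=1 ship[0->1]=1 prod=4 -> [24 1 3]
Step 7: demand=3,sold=3 ship[1->2]=1 ship[0->1]=1 prod=4 -> [27 1 1]
Step 8: demand=3,sold=1 ship[1->2]=1 ship[0->1]=1 prod=4 -> [30 1 1]
Step 9: demand=3,sold=1 ship[1->2]=1 ship[0->1]=1 prod=4 -> [33 1 1]
Step 10: demand=3,sold=1 ship[1->2]=1 ship[0->1]=1 prod=4 -> [36 1 1]
Step 11: demand=3,sold=1 ship[1->2]=1 ship[0->1]=1 prod=4 -> [39 1 1]
Step 12: demand=3,sold=1 ship[1->2]=1 ship[0->1]=1 prod=4 -> [42 1 1]
First stockout at step 8

8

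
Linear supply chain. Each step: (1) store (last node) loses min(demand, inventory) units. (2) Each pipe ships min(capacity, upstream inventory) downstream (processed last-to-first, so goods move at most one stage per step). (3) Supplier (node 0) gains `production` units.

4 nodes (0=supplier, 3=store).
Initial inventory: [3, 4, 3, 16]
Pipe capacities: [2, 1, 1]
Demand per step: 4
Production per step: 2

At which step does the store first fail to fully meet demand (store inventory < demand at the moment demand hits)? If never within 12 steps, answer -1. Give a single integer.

Step 1: demand=4,sold=4 ship[2->3]=1 ship[1->2]=1 ship[0->1]=2 prod=2 -> [3 5 3 13]
Step 2: demand=4,sold=4 ship[2->3]=1 ship[1->2]=1 ship[0->1]=2 prod=2 -> [3 6 3 10]
Step 3: demand=4,sold=4 ship[2->3]=1 ship[1->2]=1 ship[0->1]=2 prod=2 -> [3 7 3 7]
Step 4: demand=4,sold=4 ship[2->3]=1 ship[1->2]=1 ship[0->1]=2 prod=2 -> [3 8 3 4]
Step 5: demand=4,sold=4 ship[2->3]=1 ship[1->2]=1 ship[0->1]=2 prod=2 -> [3 9 3 1]
Step 6: demand=4,sold=1 ship[2->3]=1 ship[1->2]=1 ship[0->1]=2 prod=2 -> [3 10 3 1]
Step 7: demand=4,sold=1 ship[2->3]=1 ship[1->2]=1 ship[0->1]=2 prod=2 -> [3 11 3 1]
Step 8: demand=4,sold=1 ship[2->3]=1 ship[1->2]=1 ship[0->1]=2 prod=2 -> [3 12 3 1]
Step 9: demand=4,sold=1 ship[2->3]=1 ship[1->2]=1 ship[0->1]=2 prod=2 -> [3 13 3 1]
Step 10: demand=4,sold=1 ship[2->3]=1 ship[1->2]=1 ship[0->1]=2 prod=2 -> [3 14 3 1]
Step 11: demand=4,sold=1 ship[2->3]=1 ship[1->2]=1 ship[0->1]=2 prod=2 -> [3 15 3 1]
Step 12: demand=4,sold=1 ship[2->3]=1 ship[1->2]=1 ship[0->1]=2 prod=2 -> [3 16 3 1]
First stockout at step 6

6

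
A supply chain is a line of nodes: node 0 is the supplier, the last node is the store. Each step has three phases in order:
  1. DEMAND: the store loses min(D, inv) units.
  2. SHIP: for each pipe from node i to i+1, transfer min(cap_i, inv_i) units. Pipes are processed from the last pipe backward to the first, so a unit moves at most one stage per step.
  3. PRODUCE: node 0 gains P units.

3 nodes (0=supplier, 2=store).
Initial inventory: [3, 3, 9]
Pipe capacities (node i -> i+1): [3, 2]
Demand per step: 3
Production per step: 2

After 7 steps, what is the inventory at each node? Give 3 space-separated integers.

Step 1: demand=3,sold=3 ship[1->2]=2 ship[0->1]=3 prod=2 -> inv=[2 4 8]
Step 2: demand=3,sold=3 ship[1->2]=2 ship[0->1]=2 prod=2 -> inv=[2 4 7]
Step 3: demand=3,sold=3 ship[1->2]=2 ship[0->1]=2 prod=2 -> inv=[2 4 6]
Step 4: demand=3,sold=3 ship[1->2]=2 ship[0->1]=2 prod=2 -> inv=[2 4 5]
Step 5: demand=3,sold=3 ship[1->2]=2 ship[0->1]=2 prod=2 -> inv=[2 4 4]
Step 6: demand=3,sold=3 ship[1->2]=2 ship[0->1]=2 prod=2 -> inv=[2 4 3]
Step 7: demand=3,sold=3 ship[1->2]=2 ship[0->1]=2 prod=2 -> inv=[2 4 2]

2 4 2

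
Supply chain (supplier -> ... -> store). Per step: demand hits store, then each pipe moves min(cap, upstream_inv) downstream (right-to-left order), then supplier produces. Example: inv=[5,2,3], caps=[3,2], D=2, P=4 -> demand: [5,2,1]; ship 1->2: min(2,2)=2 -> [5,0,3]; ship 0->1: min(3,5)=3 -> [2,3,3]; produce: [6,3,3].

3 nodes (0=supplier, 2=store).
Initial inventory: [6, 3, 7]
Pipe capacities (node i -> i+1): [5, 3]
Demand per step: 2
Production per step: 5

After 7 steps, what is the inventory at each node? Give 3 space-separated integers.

Step 1: demand=2,sold=2 ship[1->2]=3 ship[0->1]=5 prod=5 -> inv=[6 5 8]
Step 2: demand=2,sold=2 ship[1->2]=3 ship[0->1]=5 prod=5 -> inv=[6 7 9]
Step 3: demand=2,sold=2 ship[1->2]=3 ship[0->1]=5 prod=5 -> inv=[6 9 10]
Step 4: demand=2,sold=2 ship[1->2]=3 ship[0->1]=5 prod=5 -> inv=[6 11 11]
Step 5: demand=2,sold=2 ship[1->2]=3 ship[0->1]=5 prod=5 -> inv=[6 13 12]
Step 6: demand=2,sold=2 ship[1->2]=3 ship[0->1]=5 prod=5 -> inv=[6 15 13]
Step 7: demand=2,sold=2 ship[1->2]=3 ship[0->1]=5 prod=5 -> inv=[6 17 14]

6 17 14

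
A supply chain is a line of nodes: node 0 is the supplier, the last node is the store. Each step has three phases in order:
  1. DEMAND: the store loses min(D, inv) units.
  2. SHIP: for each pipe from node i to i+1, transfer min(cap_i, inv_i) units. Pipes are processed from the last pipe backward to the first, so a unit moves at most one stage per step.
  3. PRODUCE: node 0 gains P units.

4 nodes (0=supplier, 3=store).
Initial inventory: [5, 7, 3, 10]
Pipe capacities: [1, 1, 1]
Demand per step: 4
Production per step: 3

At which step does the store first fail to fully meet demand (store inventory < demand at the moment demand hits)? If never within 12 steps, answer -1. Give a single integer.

Step 1: demand=4,sold=4 ship[2->3]=1 ship[1->2]=1 ship[0->1]=1 prod=3 -> [7 7 3 7]
Step 2: demand=4,sold=4 ship[2->3]=1 ship[1->2]=1 ship[0->1]=1 prod=3 -> [9 7 3 4]
Step 3: demand=4,sold=4 ship[2->3]=1 ship[1->2]=1 ship[0->1]=1 prod=3 -> [11 7 3 1]
Step 4: demand=4,sold=1 ship[2->3]=1 ship[1->2]=1 ship[0->1]=1 prod=3 -> [13 7 3 1]
Step 5: demand=4,sold=1 ship[2->3]=1 ship[1->2]=1 ship[0->1]=1 prod=3 -> [15 7 3 1]
Step 6: demand=4,sold=1 ship[2->3]=1 ship[1->2]=1 ship[0->1]=1 prod=3 -> [17 7 3 1]
Step 7: demand=4,sold=1 ship[2->3]=1 ship[1->2]=1 ship[0->1]=1 prod=3 -> [19 7 3 1]
Step 8: demand=4,sold=1 ship[2->3]=1 ship[1->2]=1 ship[0->1]=1 prod=3 -> [21 7 3 1]
Step 9: demand=4,sold=1 ship[2->3]=1 ship[1->2]=1 ship[0->1]=1 prod=3 -> [23 7 3 1]
Step 10: demand=4,sold=1 ship[2->3]=1 ship[1->2]=1 ship[0->1]=1 prod=3 -> [25 7 3 1]
Step 11: demand=4,sold=1 ship[2->3]=1 ship[1->2]=1 ship[0->1]=1 prod=3 -> [27 7 3 1]
Step 12: demand=4,sold=1 ship[2->3]=1 ship[1->2]=1 ship[0->1]=1 prod=3 -> [29 7 3 1]
First stockout at step 4

4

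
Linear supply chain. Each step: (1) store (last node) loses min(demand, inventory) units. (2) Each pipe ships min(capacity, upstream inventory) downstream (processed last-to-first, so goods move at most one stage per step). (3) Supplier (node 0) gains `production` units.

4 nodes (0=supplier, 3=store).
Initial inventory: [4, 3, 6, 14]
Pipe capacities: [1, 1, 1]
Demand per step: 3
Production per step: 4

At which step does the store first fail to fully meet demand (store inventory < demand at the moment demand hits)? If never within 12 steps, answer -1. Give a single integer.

Step 1: demand=3,sold=3 ship[2->3]=1 ship[1->2]=1 ship[0->1]=1 prod=4 -> [7 3 6 12]
Step 2: demand=3,sold=3 ship[2->3]=1 ship[1->2]=1 ship[0->1]=1 prod=4 -> [10 3 6 10]
Step 3: demand=3,sold=3 ship[2->3]=1 ship[1->2]=1 ship[0->1]=1 prod=4 -> [13 3 6 8]
Step 4: demand=3,sold=3 ship[2->3]=1 ship[1->2]=1 ship[0->1]=1 prod=4 -> [16 3 6 6]
Step 5: demand=3,sold=3 ship[2->3]=1 ship[1->2]=1 ship[0->1]=1 prod=4 -> [19 3 6 4]
Step 6: demand=3,sold=3 ship[2->3]=1 ship[1->2]=1 ship[0->1]=1 prod=4 -> [22 3 6 2]
Step 7: demand=3,sold=2 ship[2->3]=1 ship[1->2]=1 ship[0->1]=1 prod=4 -> [25 3 6 1]
Step 8: demand=3,sold=1 ship[2->3]=1 ship[1->2]=1 ship[0->1]=1 prod=4 -> [28 3 6 1]
Step 9: demand=3,sold=1 ship[2->3]=1 ship[1->2]=1 ship[0->1]=1 prod=4 -> [31 3 6 1]
Step 10: demand=3,sold=1 ship[2->3]=1 ship[1->2]=1 ship[0->1]=1 prod=4 -> [34 3 6 1]
Step 11: demand=3,sold=1 ship[2->3]=1 ship[1->2]=1 ship[0->1]=1 prod=4 -> [37 3 6 1]
Step 12: demand=3,sold=1 ship[2->3]=1 ship[1->2]=1 ship[0->1]=1 prod=4 -> [40 3 6 1]
First stockout at step 7

7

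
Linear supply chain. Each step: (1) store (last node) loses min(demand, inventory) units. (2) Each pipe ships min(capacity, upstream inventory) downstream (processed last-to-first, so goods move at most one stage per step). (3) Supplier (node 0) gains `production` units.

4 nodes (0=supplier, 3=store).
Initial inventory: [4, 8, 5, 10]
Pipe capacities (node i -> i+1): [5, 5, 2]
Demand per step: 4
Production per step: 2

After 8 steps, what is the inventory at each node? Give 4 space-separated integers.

Step 1: demand=4,sold=4 ship[2->3]=2 ship[1->2]=5 ship[0->1]=4 prod=2 -> inv=[2 7 8 8]
Step 2: demand=4,sold=4 ship[2->3]=2 ship[1->2]=5 ship[0->1]=2 prod=2 -> inv=[2 4 11 6]
Step 3: demand=4,sold=4 ship[2->3]=2 ship[1->2]=4 ship[0->1]=2 prod=2 -> inv=[2 2 13 4]
Step 4: demand=4,sold=4 ship[2->3]=2 ship[1->2]=2 ship[0->1]=2 prod=2 -> inv=[2 2 13 2]
Step 5: demand=4,sold=2 ship[2->3]=2 ship[1->2]=2 ship[0->1]=2 prod=2 -> inv=[2 2 13 2]
Step 6: demand=4,sold=2 ship[2->3]=2 ship[1->2]=2 ship[0->1]=2 prod=2 -> inv=[2 2 13 2]
Step 7: demand=4,sold=2 ship[2->3]=2 ship[1->2]=2 ship[0->1]=2 prod=2 -> inv=[2 2 13 2]
Step 8: demand=4,sold=2 ship[2->3]=2 ship[1->2]=2 ship[0->1]=2 prod=2 -> inv=[2 2 13 2]

2 2 13 2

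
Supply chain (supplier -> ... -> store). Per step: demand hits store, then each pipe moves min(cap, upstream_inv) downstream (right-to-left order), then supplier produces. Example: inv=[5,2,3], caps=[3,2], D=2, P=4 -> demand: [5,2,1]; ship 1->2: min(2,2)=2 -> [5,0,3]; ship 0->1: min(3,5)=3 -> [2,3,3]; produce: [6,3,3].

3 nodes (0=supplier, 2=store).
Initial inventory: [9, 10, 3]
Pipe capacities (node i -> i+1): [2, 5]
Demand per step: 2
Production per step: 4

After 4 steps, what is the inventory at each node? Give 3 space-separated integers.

Step 1: demand=2,sold=2 ship[1->2]=5 ship[0->1]=2 prod=4 -> inv=[11 7 6]
Step 2: demand=2,sold=2 ship[1->2]=5 ship[0->1]=2 prod=4 -> inv=[13 4 9]
Step 3: demand=2,sold=2 ship[1->2]=4 ship[0->1]=2 prod=4 -> inv=[15 2 11]
Step 4: demand=2,sold=2 ship[1->2]=2 ship[0->1]=2 prod=4 -> inv=[17 2 11]

17 2 11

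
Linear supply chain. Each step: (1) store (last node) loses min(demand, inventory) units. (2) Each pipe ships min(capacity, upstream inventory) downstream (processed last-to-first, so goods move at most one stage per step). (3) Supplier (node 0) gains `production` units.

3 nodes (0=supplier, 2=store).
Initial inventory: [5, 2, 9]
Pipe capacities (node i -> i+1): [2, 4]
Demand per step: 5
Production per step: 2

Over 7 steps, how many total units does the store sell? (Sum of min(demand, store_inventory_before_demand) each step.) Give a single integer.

Answer: 21

Derivation:
Step 1: sold=5 (running total=5) -> [5 2 6]
Step 2: sold=5 (running total=10) -> [5 2 3]
Step 3: sold=3 (running total=13) -> [5 2 2]
Step 4: sold=2 (running total=15) -> [5 2 2]
Step 5: sold=2 (running total=17) -> [5 2 2]
Step 6: sold=2 (running total=19) -> [5 2 2]
Step 7: sold=2 (running total=21) -> [5 2 2]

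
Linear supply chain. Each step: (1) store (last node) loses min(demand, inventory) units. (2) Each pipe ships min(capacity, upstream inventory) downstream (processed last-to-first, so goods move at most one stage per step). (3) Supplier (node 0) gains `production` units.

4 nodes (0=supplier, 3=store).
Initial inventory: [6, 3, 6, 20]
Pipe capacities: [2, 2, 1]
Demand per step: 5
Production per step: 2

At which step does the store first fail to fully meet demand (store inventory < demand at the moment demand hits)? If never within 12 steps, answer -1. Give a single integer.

Step 1: demand=5,sold=5 ship[2->3]=1 ship[1->2]=2 ship[0->1]=2 prod=2 -> [6 3 7 16]
Step 2: demand=5,sold=5 ship[2->3]=1 ship[1->2]=2 ship[0->1]=2 prod=2 -> [6 3 8 12]
Step 3: demand=5,sold=5 ship[2->3]=1 ship[1->2]=2 ship[0->1]=2 prod=2 -> [6 3 9 8]
Step 4: demand=5,sold=5 ship[2->3]=1 ship[1->2]=2 ship[0->1]=2 prod=2 -> [6 3 10 4]
Step 5: demand=5,sold=4 ship[2->3]=1 ship[1->2]=2 ship[0->1]=2 prod=2 -> [6 3 11 1]
Step 6: demand=5,sold=1 ship[2->3]=1 ship[1->2]=2 ship[0->1]=2 prod=2 -> [6 3 12 1]
Step 7: demand=5,sold=1 ship[2->3]=1 ship[1->2]=2 ship[0->1]=2 prod=2 -> [6 3 13 1]
Step 8: demand=5,sold=1 ship[2->3]=1 ship[1->2]=2 ship[0->1]=2 prod=2 -> [6 3 14 1]
Step 9: demand=5,sold=1 ship[2->3]=1 ship[1->2]=2 ship[0->1]=2 prod=2 -> [6 3 15 1]
Step 10: demand=5,sold=1 ship[2->3]=1 ship[1->2]=2 ship[0->1]=2 prod=2 -> [6 3 16 1]
Step 11: demand=5,sold=1 ship[2->3]=1 ship[1->2]=2 ship[0->1]=2 prod=2 -> [6 3 17 1]
Step 12: demand=5,sold=1 ship[2->3]=1 ship[1->2]=2 ship[0->1]=2 prod=2 -> [6 3 18 1]
First stockout at step 5

5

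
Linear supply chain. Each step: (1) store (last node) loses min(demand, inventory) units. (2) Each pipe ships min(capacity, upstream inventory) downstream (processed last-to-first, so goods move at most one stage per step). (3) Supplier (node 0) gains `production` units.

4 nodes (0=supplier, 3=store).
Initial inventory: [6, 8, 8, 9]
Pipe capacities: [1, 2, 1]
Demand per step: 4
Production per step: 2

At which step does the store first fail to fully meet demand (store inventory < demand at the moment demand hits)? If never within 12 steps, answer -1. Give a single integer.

Step 1: demand=4,sold=4 ship[2->3]=1 ship[1->2]=2 ship[0->1]=1 prod=2 -> [7 7 9 6]
Step 2: demand=4,sold=4 ship[2->3]=1 ship[1->2]=2 ship[0->1]=1 prod=2 -> [8 6 10 3]
Step 3: demand=4,sold=3 ship[2->3]=1 ship[1->2]=2 ship[0->1]=1 prod=2 -> [9 5 11 1]
Step 4: demand=4,sold=1 ship[2->3]=1 ship[1->2]=2 ship[0->1]=1 prod=2 -> [10 4 12 1]
Step 5: demand=4,sold=1 ship[2->3]=1 ship[1->2]=2 ship[0->1]=1 prod=2 -> [11 3 13 1]
Step 6: demand=4,sold=1 ship[2->3]=1 ship[1->2]=2 ship[0->1]=1 prod=2 -> [12 2 14 1]
Step 7: demand=4,sold=1 ship[2->3]=1 ship[1->2]=2 ship[0->1]=1 prod=2 -> [13 1 15 1]
Step 8: demand=4,sold=1 ship[2->3]=1 ship[1->2]=1 ship[0->1]=1 prod=2 -> [14 1 15 1]
Step 9: demand=4,sold=1 ship[2->3]=1 ship[1->2]=1 ship[0->1]=1 prod=2 -> [15 1 15 1]
Step 10: demand=4,sold=1 ship[2->3]=1 ship[1->2]=1 ship[0->1]=1 prod=2 -> [16 1 15 1]
Step 11: demand=4,sold=1 ship[2->3]=1 ship[1->2]=1 ship[0->1]=1 prod=2 -> [17 1 15 1]
Step 12: demand=4,sold=1 ship[2->3]=1 ship[1->2]=1 ship[0->1]=1 prod=2 -> [18 1 15 1]
First stockout at step 3

3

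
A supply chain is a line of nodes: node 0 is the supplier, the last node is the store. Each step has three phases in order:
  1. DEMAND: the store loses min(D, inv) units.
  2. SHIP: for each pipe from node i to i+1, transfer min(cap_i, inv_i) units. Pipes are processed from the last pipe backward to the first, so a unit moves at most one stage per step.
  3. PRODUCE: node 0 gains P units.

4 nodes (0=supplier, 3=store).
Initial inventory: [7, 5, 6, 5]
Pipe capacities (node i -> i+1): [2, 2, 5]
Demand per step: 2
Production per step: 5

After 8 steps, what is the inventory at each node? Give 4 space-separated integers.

Step 1: demand=2,sold=2 ship[2->3]=5 ship[1->2]=2 ship[0->1]=2 prod=5 -> inv=[10 5 3 8]
Step 2: demand=2,sold=2 ship[2->3]=3 ship[1->2]=2 ship[0->1]=2 prod=5 -> inv=[13 5 2 9]
Step 3: demand=2,sold=2 ship[2->3]=2 ship[1->2]=2 ship[0->1]=2 prod=5 -> inv=[16 5 2 9]
Step 4: demand=2,sold=2 ship[2->3]=2 ship[1->2]=2 ship[0->1]=2 prod=5 -> inv=[19 5 2 9]
Step 5: demand=2,sold=2 ship[2->3]=2 ship[1->2]=2 ship[0->1]=2 prod=5 -> inv=[22 5 2 9]
Step 6: demand=2,sold=2 ship[2->3]=2 ship[1->2]=2 ship[0->1]=2 prod=5 -> inv=[25 5 2 9]
Step 7: demand=2,sold=2 ship[2->3]=2 ship[1->2]=2 ship[0->1]=2 prod=5 -> inv=[28 5 2 9]
Step 8: demand=2,sold=2 ship[2->3]=2 ship[1->2]=2 ship[0->1]=2 prod=5 -> inv=[31 5 2 9]

31 5 2 9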